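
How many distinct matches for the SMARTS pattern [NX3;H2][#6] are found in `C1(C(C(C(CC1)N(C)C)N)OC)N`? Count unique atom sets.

2

[NX3;H2][#6] is the SMARTS for a primary amine: a trivalent nitrogen with two H attached to carbon.
The molecule carries 2 separate instances of a primary amino group (-NH2) meeting every constraint; each maps to a distinct set of atoms, giving 2 matches.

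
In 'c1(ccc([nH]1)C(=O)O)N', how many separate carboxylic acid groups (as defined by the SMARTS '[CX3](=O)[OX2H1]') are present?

1

[CX3](=O)[OX2H1] is the SMARTS for a carboxylic acid: an sp2 carbon double-bonded to O and single-bonded to an -OH oxygen.
Exactly one fragment in the molecule meets all constraints, giving 1 match.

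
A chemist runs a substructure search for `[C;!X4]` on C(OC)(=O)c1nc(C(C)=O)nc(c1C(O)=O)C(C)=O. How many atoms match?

4

The query [C;!X4] means: aliphatic carbon that does not have four total connections.
Check the 19 heavy atoms by environment: 2× n (aromatic, X2) → no; 4× c (aromatic, X3) → no; 4× C (X3) → match; 4× O (X1) → no; 3× C (X4) → no; 2× O (X2) → no.
That gives 4 matching atoms.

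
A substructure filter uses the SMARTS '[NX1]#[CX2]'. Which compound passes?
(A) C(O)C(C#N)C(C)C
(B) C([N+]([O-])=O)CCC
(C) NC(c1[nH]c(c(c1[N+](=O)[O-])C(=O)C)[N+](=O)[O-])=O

[NX1]#[CX2] describes a nitrogen triple-bonded to a two-connected carbon (a nitrile).
(A) contains a nitrile (-C#N), which satisfies every atom and bond constraint.
(B) has a nitro group (-[N+](=O)[O-]) but there is no C#N triple bond.
(C) has a nitro group (-[N+](=O)[O-]) but there is no C#N triple bond.
So the answer is (A).

A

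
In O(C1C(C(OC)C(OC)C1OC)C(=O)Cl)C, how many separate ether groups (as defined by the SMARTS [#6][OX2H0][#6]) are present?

4

[#6][OX2H0][#6] is the SMARTS for an ether: an aliphatic oxygen bridging two carbons with no H on the oxygen.
The molecule carries 4 separate instances of a methoxy ether (-OCH3) meeting every constraint; each maps to a distinct set of atoms, giving 4 matches.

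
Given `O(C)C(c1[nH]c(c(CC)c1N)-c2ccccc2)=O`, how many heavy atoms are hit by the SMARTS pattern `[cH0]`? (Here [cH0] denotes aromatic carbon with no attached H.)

5

The query [cH0] means: aromatic carbon with no attached hydrogen (substituted or ring-fusion).
Check the 18 heavy atoms by environment: 1× n (aromatic, H1) → no; 5× c (aromatic, H0) → match; 1× C (H0) → no; 2× O (H0) → no; 2× C (H3) → no; 1× C (H2) → no; 1× N (H2) → no; 5× c (aromatic, H1) → no.
That gives 5 matching atoms.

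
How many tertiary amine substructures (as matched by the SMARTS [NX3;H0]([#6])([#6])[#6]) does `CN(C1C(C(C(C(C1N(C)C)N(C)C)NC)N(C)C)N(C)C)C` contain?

5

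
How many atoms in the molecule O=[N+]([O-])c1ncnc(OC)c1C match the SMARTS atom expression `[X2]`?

The query [X2] means: any atom with exactly two total connections (bonds + H).
Check the 12 heavy atoms by environment: 2× n (aromatic, X2) → match; 4× c (aromatic, X3) → no; 1× O (X2) → match; 2× C (X4) → no; 1× N (charge +1, X3) → no; 1× O (charge -1, X1) → no; 1× O (X1) → no.
Summing the matching environments: 2 + 1 = 3 matching atoms.

3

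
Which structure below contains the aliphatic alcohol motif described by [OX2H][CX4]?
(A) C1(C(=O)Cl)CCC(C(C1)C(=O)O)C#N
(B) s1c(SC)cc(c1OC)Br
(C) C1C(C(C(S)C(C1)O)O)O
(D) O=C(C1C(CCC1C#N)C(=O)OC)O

C

[OX2H][CX4] describes a hydroxyl oxygen bound to an sp3 (X4) carbon (an aliphatic alcohol).
(A) has a carboxylic acid group (-C(=O)OH) but the -OH is on a CX3 carbonyl carbon, not a CX4 carbon.
(B) has a methoxy ether (-OCH3) but the oxygen has H0 (ether), not H1.
(C) contains a hydroxyl group (-OH), which satisfies every atom and bond constraint.
(D) has a carboxylic acid group (-C(=O)OH) but the -OH is on a CX3 carbonyl carbon, not a CX4 carbon.
So the answer is (C).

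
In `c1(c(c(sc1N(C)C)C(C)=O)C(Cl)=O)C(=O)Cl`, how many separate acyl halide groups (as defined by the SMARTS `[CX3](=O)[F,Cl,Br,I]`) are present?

2

[CX3](=O)[F,Cl,Br,I] is the SMARTS for an acyl halide: a carbonyl carbon bonded to a halogen.
The molecule carries 2 separate instances of an acyl chloride (-C(=O)Cl) meeting every constraint; each maps to a distinct set of atoms, giving 2 matches.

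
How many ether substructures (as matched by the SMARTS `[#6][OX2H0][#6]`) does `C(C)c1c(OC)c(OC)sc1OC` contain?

3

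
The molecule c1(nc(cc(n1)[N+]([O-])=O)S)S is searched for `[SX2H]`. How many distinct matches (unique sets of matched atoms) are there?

[SX2H] is the SMARTS for a thiol: an aliphatic sulfur with two connections, one being H.
The molecule carries 2 separate instances of a thiol (-SH) meeting every constraint; each maps to a distinct set of atoms, giving 2 matches.

2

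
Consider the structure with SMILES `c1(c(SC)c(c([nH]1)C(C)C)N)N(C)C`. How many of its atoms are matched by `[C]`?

6

Check the 14 heavy atoms by environment: 1× n (aromatic) → no; 4× c (aromatic) → no; 1× S → no; 6× C → match; 2× N → no.
That gives 6 matching atoms.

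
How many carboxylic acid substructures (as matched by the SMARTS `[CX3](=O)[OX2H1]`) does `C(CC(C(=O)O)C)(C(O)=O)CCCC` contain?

[CX3](=O)[OX2H1] is the SMARTS for a carboxylic acid: an sp2 carbon double-bonded to O and single-bonded to an -OH oxygen.
The molecule carries 2 separate instances of a carboxylic acid group (-C(=O)OH) meeting every constraint; each maps to a distinct set of atoms, giving 2 matches.

2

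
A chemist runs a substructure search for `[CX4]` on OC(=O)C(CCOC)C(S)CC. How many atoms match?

7

The query [CX4] means: C with X4: aliphatic carbon with exactly 4 total connections (bonds + H).
Check the 12 heavy atoms by environment: 7× C (X4) → match; 1× C (X3) → no; 1× O (X1) → no; 2× O (X2) → no; 1× S (X2) → no.
That gives 7 matching atoms.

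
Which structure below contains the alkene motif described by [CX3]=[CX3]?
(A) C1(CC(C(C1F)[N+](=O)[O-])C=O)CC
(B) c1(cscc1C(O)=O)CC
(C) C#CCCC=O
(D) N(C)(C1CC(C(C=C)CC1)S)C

[CX3]=[CX3] describes a non-aromatic C=C double bond between two sp2 carbons (an alkene).
(A) has an ethyl group (-CH2CH3) but its C-C bond is a single bond between CX4 carbons, not CX3=CX3.
(B) has an ethyl group (-CH2CH3) but its C-C bond is a single bond between CX4 carbons, not CX3=CX3.
(C) has an ethynyl group (-C#CH) but the C-C bond is a triple bond, not a double bond.
(D) contains a vinyl group (-CH=CH2), which satisfies every atom and bond constraint.
So the answer is (D).

D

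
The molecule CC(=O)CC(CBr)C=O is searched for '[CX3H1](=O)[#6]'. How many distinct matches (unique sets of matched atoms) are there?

[CX3H1](=O)[#6] is the SMARTS for an aldehyde: an sp2 carbon with one H, double-bonded to O and single-bonded to carbon.
Exactly one fragment in the molecule meets all constraints, giving 1 match.

1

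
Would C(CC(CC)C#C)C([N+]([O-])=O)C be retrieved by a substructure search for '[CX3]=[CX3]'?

No

The pattern [CX3]=[CX3] describes a non-aromatic C=C double bond between two sp2 carbons — an alkene.
The closest candidate here is an ethynyl group (-C#CH), but the C-C bond is a triple bond, not a double bond. No other fragment satisfies the full query, so there is no match.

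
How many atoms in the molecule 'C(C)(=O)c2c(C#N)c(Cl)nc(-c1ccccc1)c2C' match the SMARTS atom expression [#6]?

Check the 19 heavy atoms by environment: 1× n (aromatic) → no; 11× c (aromatic) → match; 1× Cl → no; 4× C → match; 1× N → no; 1× O → no.
Summing the matching environments: 11 + 4 = 15 matching atoms.

15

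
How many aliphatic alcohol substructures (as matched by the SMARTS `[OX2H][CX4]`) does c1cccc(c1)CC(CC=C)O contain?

[OX2H][CX4] is the SMARTS for an aliphatic alcohol: a hydroxyl oxygen bound to an sp3 (X4) carbon.
Exactly one fragment in the molecule meets all constraints, giving 1 match.

1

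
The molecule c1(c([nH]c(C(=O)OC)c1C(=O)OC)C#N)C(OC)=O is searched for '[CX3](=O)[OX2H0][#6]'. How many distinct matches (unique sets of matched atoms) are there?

[CX3](=O)[OX2H0][#6] is the SMARTS for an ester: a carbonyl carbon bonded to an oxygen that is itself bonded to carbon (no H on that O).
The molecule carries 3 separate instances of a methyl-ester group (-C(=O)OCH3) meeting every constraint; each maps to a distinct set of atoms, giving 3 matches.

3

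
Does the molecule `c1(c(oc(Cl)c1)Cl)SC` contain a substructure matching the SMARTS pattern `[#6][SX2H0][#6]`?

Yes

The pattern [#6][SX2H0][#6] describes an aliphatic sulfur bridging two carbons with no H on the sulfur — a thioether.
The molecule carries a methylthio ether (-SCH3), whose atoms satisfy every constraint of the query, so the pattern matches.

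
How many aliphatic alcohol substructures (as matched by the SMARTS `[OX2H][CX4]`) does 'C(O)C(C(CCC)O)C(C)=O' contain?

[OX2H][CX4] is the SMARTS for an aliphatic alcohol: a hydroxyl oxygen bound to an sp3 (X4) carbon.
The molecule carries 2 separate instances of a hydroxyl group (-OH) meeting every constraint; each maps to a distinct set of atoms, giving 2 matches.

2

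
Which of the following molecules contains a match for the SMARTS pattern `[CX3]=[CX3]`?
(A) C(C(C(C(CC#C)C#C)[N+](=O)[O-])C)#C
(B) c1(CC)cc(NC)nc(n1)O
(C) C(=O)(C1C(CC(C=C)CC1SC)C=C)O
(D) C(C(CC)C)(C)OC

[CX3]=[CX3] describes a non-aromatic C=C double bond between two sp2 carbons (an alkene).
(A) has an ethynyl group (-C#CH) but the C-C bond is a triple bond, not a double bond.
(B) has an ethyl group (-CH2CH3) but its C-C bond is a single bond between CX4 carbons, not CX3=CX3.
(C) contains a vinyl group (-CH=CH2), which satisfies every atom and bond constraint.
(D) has an ethyl group (-CH2CH3) but its C-C bond is a single bond between CX4 carbons, not CX3=CX3.
So the answer is (C).

C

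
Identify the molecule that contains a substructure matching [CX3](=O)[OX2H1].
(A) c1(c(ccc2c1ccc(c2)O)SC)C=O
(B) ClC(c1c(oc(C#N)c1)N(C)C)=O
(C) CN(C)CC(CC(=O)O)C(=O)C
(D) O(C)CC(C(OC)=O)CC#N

C

[CX3](=O)[OX2H1] describes an sp2 carbon double-bonded to O and single-bonded to an -OH oxygen (a carboxylic acid).
(A) has an aldehyde (-CHO) but there is no singly-bonded oxygen on the carbonyl carbon.
(B) has an acyl chloride (-C(=O)Cl) but the carbonyl is bonded to Cl, not to an -OH oxygen.
(C) contains a carboxylic acid group (-C(=O)OH), which satisfies every atom and bond constraint.
(D) has a methyl-ester group (-C(=O)OCH3) but the singly-bonded O has no H (OX2H0, not OX2H1).
So the answer is (C).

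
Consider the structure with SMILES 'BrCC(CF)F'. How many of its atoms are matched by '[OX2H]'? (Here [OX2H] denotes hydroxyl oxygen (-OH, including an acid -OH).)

0

The query [OX2H] means: aliphatic oxygen with two connections, one of which is H — an -OH oxygen.
Check the 6 heavy atoms by environment: 2× C (H2, X4) → no; 1× C (H1, X4) → no; 2× F (H0, X1) → no; 1× Br (H0, X1) → no.
No environment satisfies the query, so 0 matching atoms.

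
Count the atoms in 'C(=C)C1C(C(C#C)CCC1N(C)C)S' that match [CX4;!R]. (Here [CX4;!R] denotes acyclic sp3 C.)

2

The query [CX4;!R] means: aliphatic carbon with four total connections, not in a ring.
Check the 14 heavy atoms by environment: 6× C (X4, in 6-ring) → no; 2× C (X3, acyclic) → no; 1× S (X2, acyclic) → no; 1× N (X3, acyclic) → no; 2× C (X4, acyclic) → match; 2× C (X2, acyclic) → no.
That gives 2 matching atoms.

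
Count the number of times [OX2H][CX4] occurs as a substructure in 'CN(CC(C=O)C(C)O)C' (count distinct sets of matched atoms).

1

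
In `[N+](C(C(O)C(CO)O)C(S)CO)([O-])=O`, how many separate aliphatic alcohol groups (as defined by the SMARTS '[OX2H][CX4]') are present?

[OX2H][CX4] is the SMARTS for an aliphatic alcohol: a hydroxyl oxygen bound to an sp3 (X4) carbon.
The molecule carries 4 separate instances of a hydroxyl group (-OH) meeting every constraint; each maps to a distinct set of atoms, giving 4 matches.

4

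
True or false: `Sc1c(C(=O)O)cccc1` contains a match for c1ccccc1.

The pattern c1ccccc1 describes six aromatic carbons in a ring — a benzene ring.
The required atom environment is present in the molecule, so the pattern matches.

True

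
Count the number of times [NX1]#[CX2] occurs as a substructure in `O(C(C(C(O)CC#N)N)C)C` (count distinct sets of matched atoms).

[NX1]#[CX2] is the SMARTS for a nitrile: a nitrogen triple-bonded to a two-connected carbon.
Exactly one fragment in the molecule meets all constraints, giving 1 match.

1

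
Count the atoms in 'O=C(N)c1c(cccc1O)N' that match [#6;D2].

3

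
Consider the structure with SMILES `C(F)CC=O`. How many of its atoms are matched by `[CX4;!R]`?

The query [CX4;!R] means: aliphatic carbon with four total connections, not in a ring.
Check the 5 heavy atoms by environment: 2× C (X4, acyclic) → match; 1× C (X3, acyclic) → no; 1× O (X1, acyclic) → no; 1× F (X1, acyclic) → no.
That gives 2 matching atoms.

2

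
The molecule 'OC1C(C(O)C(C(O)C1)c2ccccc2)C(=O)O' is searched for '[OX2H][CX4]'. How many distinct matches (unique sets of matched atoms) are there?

3

[OX2H][CX4] is the SMARTS for an aliphatic alcohol: a hydroxyl oxygen bound to an sp3 (X4) carbon.
The molecule carries 3 separate instances of a hydroxyl group (-OH) meeting every constraint; each maps to a distinct set of atoms, giving 3 matches.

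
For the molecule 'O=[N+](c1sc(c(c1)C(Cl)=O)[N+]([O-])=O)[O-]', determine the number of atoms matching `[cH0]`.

The query [cH0] means: aromatic carbon with no attached hydrogen (substituted or ring-fusion).
Check the 14 heavy atoms by environment: 1× s (aromatic, H0) → no; 3× c (aromatic, H0) → match; 1× c (aromatic, H1) → no; 2× N (charge +1, H0) → no; 2× O (charge -1, H0) → no; 3× O (H0) → no; 1× C (H0) → no; 1× Cl (H0) → no.
That gives 3 matching atoms.

3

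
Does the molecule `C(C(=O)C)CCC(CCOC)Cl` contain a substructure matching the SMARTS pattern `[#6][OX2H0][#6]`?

Yes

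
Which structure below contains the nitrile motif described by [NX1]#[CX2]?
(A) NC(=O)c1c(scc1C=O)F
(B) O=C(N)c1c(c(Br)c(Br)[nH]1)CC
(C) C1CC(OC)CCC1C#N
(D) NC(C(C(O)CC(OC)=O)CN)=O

C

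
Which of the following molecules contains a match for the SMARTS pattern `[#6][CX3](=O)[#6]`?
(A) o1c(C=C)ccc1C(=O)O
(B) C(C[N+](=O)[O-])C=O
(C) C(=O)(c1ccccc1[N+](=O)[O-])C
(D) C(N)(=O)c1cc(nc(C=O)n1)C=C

C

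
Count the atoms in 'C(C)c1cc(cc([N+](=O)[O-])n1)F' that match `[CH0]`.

0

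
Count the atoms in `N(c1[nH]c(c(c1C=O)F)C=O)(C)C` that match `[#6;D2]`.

2

The query [#6;D2] means: any carbon bonded to exactly two heavy atoms.
Check the 13 heavy atoms by environment: 1× n (aromatic, D2) → no; 4× c (aromatic, D3) → no; 2× C (D2) → match; 2× O (D1) → no; 1× N (D3) → no; 2× C (D1) → no; 1× F (D1) → no.
That gives 2 matching atoms.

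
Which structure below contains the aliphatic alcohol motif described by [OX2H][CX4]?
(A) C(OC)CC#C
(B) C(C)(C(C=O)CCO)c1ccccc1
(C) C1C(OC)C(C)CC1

B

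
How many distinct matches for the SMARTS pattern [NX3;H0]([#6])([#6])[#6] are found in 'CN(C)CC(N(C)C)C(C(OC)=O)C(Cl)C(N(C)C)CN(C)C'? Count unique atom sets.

4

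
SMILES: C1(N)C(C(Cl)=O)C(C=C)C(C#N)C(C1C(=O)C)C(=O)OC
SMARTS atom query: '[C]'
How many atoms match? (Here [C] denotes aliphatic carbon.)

The query [C] means: uppercase C matches aliphatic (non-aromatic) carbon only.
Check the 21 heavy atoms by environment: 14× C → match; 4× O → no; 1× Cl → no; 2× N → no.
That gives 14 matching atoms.

14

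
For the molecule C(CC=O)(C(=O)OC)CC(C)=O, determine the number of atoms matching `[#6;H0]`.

Check the 12 heavy atoms by environment: 2× C (H2) → no; 2× C (H1) → no; 2× C (H0) → match; 4× O (H0) → no; 2× C (H3) → no.
That gives 2 matching atoms.

2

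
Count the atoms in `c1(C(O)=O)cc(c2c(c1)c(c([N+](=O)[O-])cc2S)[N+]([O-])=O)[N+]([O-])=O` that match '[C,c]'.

The query [C,c] means: comma = OR; matches aliphatic or aromatic carbon — same as #6.
Check the 23 heavy atoms by environment: 10× c (aromatic) → match; 3× N (charge +1) → no; 3× O (charge -1) → no; 5× O → no; 1× S → no; 1× C → match.
Summing the matching environments: 10 + 1 = 11 matching atoms.

11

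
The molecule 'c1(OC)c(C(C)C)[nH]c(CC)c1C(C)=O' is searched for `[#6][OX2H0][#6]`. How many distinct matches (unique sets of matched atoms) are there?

[#6][OX2H0][#6] is the SMARTS for an ether: an aliphatic oxygen bridging two carbons with no H on the oxygen.
Exactly one fragment in the molecule meets all constraints, giving 1 match.

1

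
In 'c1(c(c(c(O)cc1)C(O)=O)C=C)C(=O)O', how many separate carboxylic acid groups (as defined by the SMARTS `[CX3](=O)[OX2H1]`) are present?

2

[CX3](=O)[OX2H1] is the SMARTS for a carboxylic acid: an sp2 carbon double-bonded to O and single-bonded to an -OH oxygen.
The molecule carries 2 separate instances of a carboxylic acid group (-C(=O)OH) meeting every constraint; each maps to a distinct set of atoms, giving 2 matches.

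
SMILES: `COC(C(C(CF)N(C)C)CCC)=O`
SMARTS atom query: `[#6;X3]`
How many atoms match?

Check the 14 heavy atoms by environment: 9× C (X4) → no; 1× C (X3) → match; 1× O (X1) → no; 1× O (X2) → no; 1× F (X1) → no; 1× N (X3) → no.
That gives 1 matching atom.

1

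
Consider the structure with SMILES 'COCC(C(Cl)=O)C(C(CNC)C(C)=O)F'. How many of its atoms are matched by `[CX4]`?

8

The query [CX4] means: C with X4: aliphatic carbon with exactly 4 total connections (bonds + H).
Check the 16 heavy atoms by environment: 8× C (X4) → match; 1× N (X3) → no; 2× C (X3) → no; 2× O (X1) → no; 1× Cl (X1) → no; 1× F (X1) → no; 1× O (X2) → no.
That gives 8 matching atoms.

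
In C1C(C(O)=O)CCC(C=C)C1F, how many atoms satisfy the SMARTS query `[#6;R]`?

6

Check the 12 heavy atoms by environment: 6× C (in 6-ring) → match; 3× C (acyclic) → no; 1× F (acyclic) → no; 2× O (acyclic) → no.
That gives 6 matching atoms.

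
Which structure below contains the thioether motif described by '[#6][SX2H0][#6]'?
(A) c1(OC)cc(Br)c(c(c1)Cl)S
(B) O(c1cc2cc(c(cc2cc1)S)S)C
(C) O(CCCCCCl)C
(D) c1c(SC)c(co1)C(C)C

[#6][SX2H0][#6] describes an aliphatic sulfur bridging two carbons with no H on the sulfur (a thioether).
(A) has a thiol (-SH) but the sulfur has H1, not H0 bridging two carbons.
(B) has a thiol (-SH) but the sulfur has H1, not H0 bridging two carbons.
(C) has a methoxy ether (-OCH3) but the bridging atom is O, not S.
(D) contains a methylthio ether (-SCH3), which satisfies every atom and bond constraint.
So the answer is (D).

D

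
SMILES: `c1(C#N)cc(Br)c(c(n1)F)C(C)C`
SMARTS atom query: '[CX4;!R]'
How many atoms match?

3

The query [CX4;!R] means: aliphatic carbon with four total connections, not in a ring.
Check the 13 heavy atoms by environment: 1× n (aromatic, X2, in 6-ring) → no; 5× c (aromatic, X3, in 6-ring) → no; 1× Br (X1, acyclic) → no; 3× C (X4, acyclic) → match; 1× F (X1, acyclic) → no; 1× C (X2, acyclic) → no; 1× N (X1, acyclic) → no.
That gives 3 matching atoms.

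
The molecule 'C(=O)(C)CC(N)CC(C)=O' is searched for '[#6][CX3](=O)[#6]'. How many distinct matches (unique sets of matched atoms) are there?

2

[#6][CX3](=O)[#6] is the SMARTS for a ketone: a carbonyl carbon (no H) flanked by two carbons.
The molecule carries 2 separate instances of an acetyl/ketone group (-C(=O)CH3) meeting every constraint; each maps to a distinct set of atoms, giving 2 matches.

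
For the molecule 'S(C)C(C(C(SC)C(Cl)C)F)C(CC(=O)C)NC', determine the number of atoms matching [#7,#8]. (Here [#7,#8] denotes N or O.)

Check the 18 heavy atoms by environment: 12× C → no; 2× S → no; 1× F → no; 1× O → match; 1× Cl → no; 1× N → match.
Summing the matching environments: 1 + 1 = 2 matching atoms.

2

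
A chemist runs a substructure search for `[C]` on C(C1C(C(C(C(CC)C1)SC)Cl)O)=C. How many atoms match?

11

The query [C] means: uppercase C matches aliphatic (non-aromatic) carbon only.
Check the 14 heavy atoms by environment: 11× C → match; 1× O → no; 1× S → no; 1× Cl → no.
That gives 11 matching atoms.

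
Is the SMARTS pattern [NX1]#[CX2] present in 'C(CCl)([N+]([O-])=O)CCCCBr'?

No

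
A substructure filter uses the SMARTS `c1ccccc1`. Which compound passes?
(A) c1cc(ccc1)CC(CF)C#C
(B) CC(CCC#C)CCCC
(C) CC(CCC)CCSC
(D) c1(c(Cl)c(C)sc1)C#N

A

c1ccccc1 describes six aromatic carbons in a ring (a benzene ring).
(A) contains a phenyl ring, which satisfies every atom and bond constraint.
(B) has a methyl group (-CH3) but no six-membered all-carbon aromatic ring is present.
(C) has a methyl group (-CH3) but no six-membered all-carbon aromatic ring is present.
(D) has a methyl group (-CH3) but no six-membered all-carbon aromatic ring is present.
So the answer is (A).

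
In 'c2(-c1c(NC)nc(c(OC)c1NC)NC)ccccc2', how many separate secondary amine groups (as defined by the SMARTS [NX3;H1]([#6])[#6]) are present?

3

[NX3;H1]([#6])[#6] is the SMARTS for a secondary amine: a trivalent nitrogen with one H, bonded to two carbons.
The molecule carries 3 separate instances of an N-methylamino group (-NHCH3) meeting every constraint; each maps to a distinct set of atoms, giving 3 matches.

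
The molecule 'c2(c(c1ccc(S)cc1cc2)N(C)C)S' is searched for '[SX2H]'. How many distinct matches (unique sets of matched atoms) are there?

2

[SX2H] is the SMARTS for a thiol: an aliphatic sulfur with two connections, one being H.
The molecule carries 2 separate instances of a thiol (-SH) meeting every constraint; each maps to a distinct set of atoms, giving 2 matches.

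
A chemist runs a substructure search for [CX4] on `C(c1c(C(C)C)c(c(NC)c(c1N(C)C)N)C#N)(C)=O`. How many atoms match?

7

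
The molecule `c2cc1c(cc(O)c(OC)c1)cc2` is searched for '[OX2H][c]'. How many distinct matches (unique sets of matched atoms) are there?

[OX2H][c] is the SMARTS for a phenol: a hydroxyl oxygen attached to an aromatic carbon.
Exactly one fragment in the molecule meets all constraints, giving 1 match.

1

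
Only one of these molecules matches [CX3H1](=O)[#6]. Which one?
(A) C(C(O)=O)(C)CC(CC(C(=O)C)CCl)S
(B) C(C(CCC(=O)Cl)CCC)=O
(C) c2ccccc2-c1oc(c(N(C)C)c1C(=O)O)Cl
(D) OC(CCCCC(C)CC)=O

B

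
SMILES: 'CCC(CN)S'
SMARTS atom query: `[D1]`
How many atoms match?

The query [D1] means: atom with exactly one heavy-atom neighbour (degree 1).
Check the 6 heavy atoms by environment: 2× C (D2) → no; 1× C (D3) → no; 1× S (D1) → match; 1× C (D1) → match; 1× N (D1) → match.
Summing the matching environments: 1 + 1 + 1 = 3 matching atoms.

3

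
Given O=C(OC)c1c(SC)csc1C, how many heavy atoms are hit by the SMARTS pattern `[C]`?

The query [C] means: uppercase C matches aliphatic (non-aromatic) carbon only.
Check the 12 heavy atoms by environment: 1× s (aromatic) → no; 4× c (aromatic) → no; 1× S → no; 4× C → match; 2× O → no.
That gives 4 matching atoms.

4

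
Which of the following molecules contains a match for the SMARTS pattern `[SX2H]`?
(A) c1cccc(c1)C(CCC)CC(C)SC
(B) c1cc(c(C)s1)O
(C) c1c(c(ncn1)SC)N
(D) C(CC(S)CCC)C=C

[SX2H] describes an aliphatic sulfur with two connections, one being H (a thiol).
(A) has a methylthio ether (-SCH3) but the sulfur has H0 (bonded to two carbons), not H1.
(B) has a hydroxyl group (-OH) but it is an -OH, not an -SH.
(C) has a methylthio ether (-SCH3) but the sulfur has H0 (bonded to two carbons), not H1.
(D) contains a thiol (-SH), which satisfies every atom and bond constraint.
So the answer is (D).

D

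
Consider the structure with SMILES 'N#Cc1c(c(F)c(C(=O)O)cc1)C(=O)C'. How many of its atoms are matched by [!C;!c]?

5

Check the 15 heavy atoms by environment: 6× c (aromatic) → no; 1× F → match; 4× C → no; 1× N → match; 3× O → match.
Summing the matching environments: 1 + 1 + 3 = 5 matching atoms.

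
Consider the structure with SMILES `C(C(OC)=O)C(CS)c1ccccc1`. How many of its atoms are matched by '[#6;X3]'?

7

The query [#6;X3] means: any carbon (aromatic or not) with three total connections.
Check the 14 heavy atoms by environment: 4× C (X4) → no; 1× C (X3) → match; 1× O (X1) → no; 1× O (X2) → no; 1× S (X2) → no; 6× c (aromatic, X3) → match.
Summing the matching environments: 1 + 6 = 7 matching atoms.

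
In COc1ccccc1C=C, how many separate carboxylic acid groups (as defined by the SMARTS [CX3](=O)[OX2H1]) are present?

0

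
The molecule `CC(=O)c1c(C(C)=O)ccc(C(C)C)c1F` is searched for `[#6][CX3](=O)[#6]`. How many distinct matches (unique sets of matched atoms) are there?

[#6][CX3](=O)[#6] is the SMARTS for a ketone: a carbonyl carbon (no H) flanked by two carbons.
The molecule carries 2 separate instances of an acetyl/ketone group (-C(=O)CH3) meeting every constraint; each maps to a distinct set of atoms, giving 2 matches.

2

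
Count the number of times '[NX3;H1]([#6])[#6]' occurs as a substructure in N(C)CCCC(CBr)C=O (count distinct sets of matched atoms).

[NX3;H1]([#6])[#6] is the SMARTS for a secondary amine: a trivalent nitrogen with one H, bonded to two carbons.
Exactly one fragment in the molecule meets all constraints, giving 1 match.

1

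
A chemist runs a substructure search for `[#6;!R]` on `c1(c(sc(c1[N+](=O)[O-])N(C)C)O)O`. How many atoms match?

The query [#6;!R] means: carbon not in any ring.
Check the 13 heavy atoms by environment: 1× s (aromatic, in 5-ring) → no; 4× c (aromatic, in 5-ring) → no; 1× N (charge +1, acyclic) → no; 1× O (charge -1, acyclic) → no; 3× O (acyclic) → no; 1× N (acyclic) → no; 2× C (acyclic) → match.
That gives 2 matching atoms.

2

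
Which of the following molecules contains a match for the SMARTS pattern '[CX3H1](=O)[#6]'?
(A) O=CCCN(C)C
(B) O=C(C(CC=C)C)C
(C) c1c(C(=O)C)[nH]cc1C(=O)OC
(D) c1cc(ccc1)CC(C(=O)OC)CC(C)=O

A

[CX3H1](=O)[#6] describes an sp2 carbon with one H, double-bonded to O and single-bonded to carbon (an aldehyde).
(A) contains an aldehyde (-CHO), which satisfies every atom and bond constraint.
(B) has an acetyl/ketone group (-C(=O)CH3) but the carbonyl carbon has H0 (two carbon neighbours), not H1.
(C) has a methyl-ester group (-C(=O)OCH3) but the carbonyl carbon has H0, not H1.
(D) has an acetyl/ketone group (-C(=O)CH3) but the carbonyl carbon has H0 (two carbon neighbours), not H1.
So the answer is (A).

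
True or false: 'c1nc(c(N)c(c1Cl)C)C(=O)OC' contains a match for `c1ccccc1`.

False

The pattern c1ccccc1 describes six aromatic carbons in a ring — a benzene ring.
The closest candidate here is a methyl group (-CH3), but no six-membered all-carbon aromatic ring is present. No other fragment satisfies the full query, so there is no match.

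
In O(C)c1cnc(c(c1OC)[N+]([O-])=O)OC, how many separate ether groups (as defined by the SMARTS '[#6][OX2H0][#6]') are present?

3

[#6][OX2H0][#6] is the SMARTS for an ether: an aliphatic oxygen bridging two carbons with no H on the oxygen.
The molecule carries 3 separate instances of a methoxy ether (-OCH3) meeting every constraint; each maps to a distinct set of atoms, giving 3 matches.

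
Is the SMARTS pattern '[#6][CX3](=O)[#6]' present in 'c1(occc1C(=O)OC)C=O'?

The pattern [#6][CX3](=O)[#6] describes a carbonyl carbon (no H) flanked by two carbons — a ketone.
The closest candidate here is an aldehyde (-CHO), but the carbonyl carbon has H1, so it is not flanked by two carbons. No other fragment satisfies the full query, so there is no match.

No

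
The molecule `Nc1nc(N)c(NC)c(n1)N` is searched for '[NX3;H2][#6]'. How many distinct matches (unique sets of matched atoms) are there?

3

[NX3;H2][#6] is the SMARTS for a primary amine: a trivalent nitrogen with two H attached to carbon.
The molecule carries 3 separate instances of a primary amino group (-NH2) meeting every constraint; each maps to a distinct set of atoms, giving 3 matches.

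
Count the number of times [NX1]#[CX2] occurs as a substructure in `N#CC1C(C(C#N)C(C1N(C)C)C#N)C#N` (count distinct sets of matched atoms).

[NX1]#[CX2] is the SMARTS for a nitrile: a nitrogen triple-bonded to a two-connected carbon.
The molecule carries 4 separate instances of a nitrile (-C#N) meeting every constraint; each maps to a distinct set of atoms, giving 4 matches.

4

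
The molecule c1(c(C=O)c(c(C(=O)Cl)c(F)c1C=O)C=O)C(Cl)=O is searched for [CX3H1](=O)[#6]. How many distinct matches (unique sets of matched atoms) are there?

3

[CX3H1](=O)[#6] is the SMARTS for an aldehyde: an sp2 carbon with one H, double-bonded to O and single-bonded to carbon.
The molecule carries 3 separate instances of an aldehyde (-CHO) meeting every constraint; each maps to a distinct set of atoms, giving 3 matches.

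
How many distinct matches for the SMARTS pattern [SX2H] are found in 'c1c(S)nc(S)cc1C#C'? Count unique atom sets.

2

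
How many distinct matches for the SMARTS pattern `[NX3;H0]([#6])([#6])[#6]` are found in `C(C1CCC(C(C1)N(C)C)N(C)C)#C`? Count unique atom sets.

[NX3;H0]([#6])([#6])[#6] is the SMARTS for a tertiary amine: a trivalent nitrogen with no H, bonded to three carbons.
The molecule carries 2 separate instances of a dimethylamino group (-N(CH3)2) meeting every constraint; each maps to a distinct set of atoms, giving 2 matches.

2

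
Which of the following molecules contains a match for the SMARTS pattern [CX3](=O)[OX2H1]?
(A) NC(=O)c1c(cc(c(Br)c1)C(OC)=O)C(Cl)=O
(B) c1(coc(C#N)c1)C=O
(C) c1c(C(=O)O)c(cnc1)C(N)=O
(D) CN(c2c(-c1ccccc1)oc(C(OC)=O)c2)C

C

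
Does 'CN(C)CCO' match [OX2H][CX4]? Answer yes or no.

Yes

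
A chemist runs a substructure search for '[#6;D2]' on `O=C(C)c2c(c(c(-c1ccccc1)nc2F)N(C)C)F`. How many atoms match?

5

Check the 20 heavy atoms by environment: 1× n (aromatic, D2) → no; 6× c (aromatic, D3) → no; 5× c (aromatic, D2) → match; 2× F (D1) → no; 1× C (D3) → no; 1× O (D1) → no; 3× C (D1) → no; 1× N (D3) → no.
That gives 5 matching atoms.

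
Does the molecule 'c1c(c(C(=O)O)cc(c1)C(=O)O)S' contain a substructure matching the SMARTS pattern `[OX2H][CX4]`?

No

The pattern [OX2H][CX4] describes a hydroxyl oxygen bound to an sp3 (X4) carbon — an aliphatic alcohol.
The closest candidate here is a carboxylic acid group (-C(=O)OH), but the -OH is on a CX3 carbonyl carbon, not a CX4 carbon. No other fragment satisfies the full query, so there is no match.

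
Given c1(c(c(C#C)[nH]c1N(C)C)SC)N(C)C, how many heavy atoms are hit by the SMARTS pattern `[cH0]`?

Check the 15 heavy atoms by environment: 1× n (aromatic, H1) → no; 4× c (aromatic, H0) → match; 2× N (H0) → no; 5× C (H3) → no; 1× S (H0) → no; 1× C (H0) → no; 1× C (H1) → no.
That gives 4 matching atoms.

4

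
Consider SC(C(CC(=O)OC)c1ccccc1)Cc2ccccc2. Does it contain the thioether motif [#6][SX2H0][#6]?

No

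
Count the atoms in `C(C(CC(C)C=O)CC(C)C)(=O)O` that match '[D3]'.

4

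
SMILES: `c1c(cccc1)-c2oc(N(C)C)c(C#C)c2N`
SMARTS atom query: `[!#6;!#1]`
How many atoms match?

3

The query [!#6;!#1] means: not carbon and not hydrogen — any heteroatom.
Check the 17 heavy atoms by environment: 1× o (aromatic) → match; 10× c (aromatic) → no; 4× C → no; 2× N → match.
Summing the matching environments: 1 + 2 = 3 matching atoms.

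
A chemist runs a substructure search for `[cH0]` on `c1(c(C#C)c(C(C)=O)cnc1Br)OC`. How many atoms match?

4

The query [cH0] means: aromatic carbon with no attached hydrogen (substituted or ring-fusion).
Check the 14 heavy atoms by environment: 1× n (aromatic, H0) → no; 4× c (aromatic, H0) → match; 1× c (aromatic, H1) → no; 1× Br (H0) → no; 2× C (H0) → no; 1× C (H1) → no; 2× O (H0) → no; 2× C (H3) → no.
That gives 4 matching atoms.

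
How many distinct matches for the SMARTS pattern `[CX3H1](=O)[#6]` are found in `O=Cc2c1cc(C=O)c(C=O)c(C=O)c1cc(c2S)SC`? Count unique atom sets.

4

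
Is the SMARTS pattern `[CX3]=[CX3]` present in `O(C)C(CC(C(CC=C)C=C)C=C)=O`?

Yes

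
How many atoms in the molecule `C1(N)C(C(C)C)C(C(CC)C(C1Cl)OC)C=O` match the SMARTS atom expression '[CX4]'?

12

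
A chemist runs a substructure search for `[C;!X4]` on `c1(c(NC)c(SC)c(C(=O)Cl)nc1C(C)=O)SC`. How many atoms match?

The query [C;!X4] means: aliphatic carbon that does not have four total connections.
Check the 18 heavy atoms by environment: 1× n (aromatic, X2) → no; 5× c (aromatic, X3) → no; 2× S (X2) → no; 4× C (X4) → no; 1× N (X3) → no; 2× C (X3) → match; 2× O (X1) → no; 1× Cl (X1) → no.
That gives 2 matching atoms.

2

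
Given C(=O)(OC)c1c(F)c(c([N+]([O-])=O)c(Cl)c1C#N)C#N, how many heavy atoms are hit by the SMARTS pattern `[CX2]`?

The query [CX2] means: C with X2: aliphatic carbon with exactly 2 total connections.
Check the 19 heavy atoms by environment: 6× c (aromatic, X3) → no; 1× N (charge +1, X3) → no; 1× O (charge -1, X1) → no; 2× O (X1) → no; 2× C (X2) → match; 2× N (X1) → no; 1× Cl (X1) → no; 1× F (X1) → no; 1× C (X3) → no; 1× O (X2) → no; 1× C (X4) → no.
That gives 2 matching atoms.

2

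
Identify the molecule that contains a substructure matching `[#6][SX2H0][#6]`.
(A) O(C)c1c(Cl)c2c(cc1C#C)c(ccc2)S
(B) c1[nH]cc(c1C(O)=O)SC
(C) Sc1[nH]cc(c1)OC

B

[#6][SX2H0][#6] describes an aliphatic sulfur bridging two carbons with no H on the sulfur (a thioether).
(A) has a methoxy ether (-OCH3) but the bridging atom is O, not S.
(B) contains a methylthio ether (-SCH3), which satisfies every atom and bond constraint.
(C) has a methoxy ether (-OCH3) but the bridging atom is O, not S.
So the answer is (B).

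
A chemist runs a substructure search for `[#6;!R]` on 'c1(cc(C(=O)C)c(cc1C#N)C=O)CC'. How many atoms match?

6

The query [#6;!R] means: carbon not in any ring.
Check the 15 heavy atoms by environment: 6× c (aromatic, in 6-ring) → no; 6× C (acyclic) → match; 1× N (acyclic) → no; 2× O (acyclic) → no.
That gives 6 matching atoms.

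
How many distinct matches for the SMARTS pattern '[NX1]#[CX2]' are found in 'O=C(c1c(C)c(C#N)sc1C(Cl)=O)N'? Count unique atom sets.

1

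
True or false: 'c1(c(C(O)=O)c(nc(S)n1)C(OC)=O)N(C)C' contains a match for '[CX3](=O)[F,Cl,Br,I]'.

The pattern [CX3](=O)[F,Cl,Br,I] describes a carbonyl carbon bonded to a halogen — an acyl halide.
The closest candidate here is a carboxylic acid group (-C(=O)OH), but the carbonyl is bonded to -OH, not to a halogen. No other fragment satisfies the full query, so there is no match.

False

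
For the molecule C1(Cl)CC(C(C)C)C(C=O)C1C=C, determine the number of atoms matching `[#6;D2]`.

3

Check the 13 heavy atoms by environment: 5× C (D3) → no; 3× C (D2) → match; 1× O (D1) → no; 3× C (D1) → no; 1× Cl (D1) → no.
That gives 3 matching atoms.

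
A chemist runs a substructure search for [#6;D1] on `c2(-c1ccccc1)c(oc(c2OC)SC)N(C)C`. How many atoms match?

The query [#6;D1] means: carbon bonded to exactly one heavy atom.
Check the 18 heavy atoms by environment: 1× o (aromatic, D2) → no; 5× c (aromatic, D3) → no; 1× S (D2) → no; 4× C (D1) → match; 1× N (D3) → no; 1× O (D2) → no; 5× c (aromatic, D2) → no.
That gives 4 matching atoms.

4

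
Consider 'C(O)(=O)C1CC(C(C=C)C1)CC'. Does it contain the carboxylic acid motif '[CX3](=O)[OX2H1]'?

The pattern [CX3](=O)[OX2H1] describes an sp2 carbon double-bonded to O and single-bonded to an -OH oxygen — a carboxylic acid.
The molecule carries a carboxylic acid group (-C(=O)OH), whose atoms satisfy every constraint of the query, so the pattern matches.

Yes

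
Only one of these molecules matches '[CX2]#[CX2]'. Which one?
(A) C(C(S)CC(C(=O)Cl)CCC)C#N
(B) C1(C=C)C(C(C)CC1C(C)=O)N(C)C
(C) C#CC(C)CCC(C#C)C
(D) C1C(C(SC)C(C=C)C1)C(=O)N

C

[CX2]#[CX2] describes a carbon-carbon triple bond (an alkyne).
(A) has a nitrile (-C#N) but the triple bond is C#N, not C#C.
(B) has a vinyl group (-CH=CH2) but the C=C is a double bond; both carbons are CX3, not CX2.
(C) contains an ethynyl group (-C#CH), which satisfies every atom and bond constraint.
(D) has a vinyl group (-CH=CH2) but the C=C is a double bond; both carbons are CX3, not CX2.
So the answer is (C).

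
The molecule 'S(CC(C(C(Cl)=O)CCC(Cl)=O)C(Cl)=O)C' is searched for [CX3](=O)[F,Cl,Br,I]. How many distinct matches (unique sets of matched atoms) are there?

[CX3](=O)[F,Cl,Br,I] is the SMARTS for an acyl halide: a carbonyl carbon bonded to a halogen.
The molecule carries 3 separate instances of an acyl chloride (-C(=O)Cl) meeting every constraint; each maps to a distinct set of atoms, giving 3 matches.

3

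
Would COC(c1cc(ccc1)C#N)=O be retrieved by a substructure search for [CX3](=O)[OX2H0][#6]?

Yes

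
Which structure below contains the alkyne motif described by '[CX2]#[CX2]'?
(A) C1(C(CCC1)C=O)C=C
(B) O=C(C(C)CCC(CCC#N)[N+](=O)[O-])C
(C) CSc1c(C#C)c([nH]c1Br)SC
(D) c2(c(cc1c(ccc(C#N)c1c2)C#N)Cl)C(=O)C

C

[CX2]#[CX2] describes a carbon-carbon triple bond (an alkyne).
(A) has a vinyl group (-CH=CH2) but the C=C is a double bond; both carbons are CX3, not CX2.
(B) has a nitrile (-C#N) but the triple bond is C#N, not C#C.
(C) contains an ethynyl group (-C#CH), which satisfies every atom and bond constraint.
(D) has a nitrile (-C#N) but the triple bond is C#N, not C#C.
So the answer is (C).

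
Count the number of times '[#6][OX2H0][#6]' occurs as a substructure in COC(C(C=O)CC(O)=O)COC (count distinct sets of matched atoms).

[#6][OX2H0][#6] is the SMARTS for an ether: an aliphatic oxygen bridging two carbons with no H on the oxygen.
The molecule carries 2 separate instances of a methoxy ether (-OCH3) meeting every constraint; each maps to a distinct set of atoms, giving 2 matches.

2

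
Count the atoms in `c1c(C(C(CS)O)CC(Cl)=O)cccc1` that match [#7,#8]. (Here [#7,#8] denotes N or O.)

Check the 15 heavy atoms by environment: 5× C → no; 1× S → no; 2× O → match; 1× Cl → no; 6× c (aromatic) → no.
That gives 2 matching atoms.

2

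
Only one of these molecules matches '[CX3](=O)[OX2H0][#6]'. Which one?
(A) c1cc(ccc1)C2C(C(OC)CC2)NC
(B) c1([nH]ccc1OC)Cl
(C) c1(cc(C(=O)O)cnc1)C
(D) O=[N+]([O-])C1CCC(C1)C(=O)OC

D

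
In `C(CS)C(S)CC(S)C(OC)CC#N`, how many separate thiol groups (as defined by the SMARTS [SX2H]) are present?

3

[SX2H] is the SMARTS for a thiol: an aliphatic sulfur with two connections, one being H.
The molecule carries 3 separate instances of a thiol (-SH) meeting every constraint; each maps to a distinct set of atoms, giving 3 matches.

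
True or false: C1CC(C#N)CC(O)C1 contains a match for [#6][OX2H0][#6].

The pattern [#6][OX2H0][#6] describes an aliphatic oxygen bridging two carbons with no H on the oxygen — an ether.
The closest candidate here is a hydroxyl group (-OH), but the oxygen has H1, not H0 bridging two carbons. No other fragment satisfies the full query, so there is no match.

False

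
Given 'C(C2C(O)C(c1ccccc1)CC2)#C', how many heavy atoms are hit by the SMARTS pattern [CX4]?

5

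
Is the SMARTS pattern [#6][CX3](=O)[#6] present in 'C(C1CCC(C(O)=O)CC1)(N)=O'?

No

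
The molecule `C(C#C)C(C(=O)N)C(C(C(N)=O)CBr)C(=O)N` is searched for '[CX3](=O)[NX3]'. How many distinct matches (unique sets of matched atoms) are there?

3

[CX3](=O)[NX3] is the SMARTS for an amide: a carbonyl carbon bonded to a trivalent nitrogen.
The molecule carries 3 separate instances of a primary amide (-C(=O)NH2) meeting every constraint; each maps to a distinct set of atoms, giving 3 matches.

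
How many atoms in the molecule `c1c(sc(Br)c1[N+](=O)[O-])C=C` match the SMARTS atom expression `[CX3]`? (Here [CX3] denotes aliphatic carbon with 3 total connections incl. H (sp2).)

2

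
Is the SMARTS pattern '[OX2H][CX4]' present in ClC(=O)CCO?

Yes

The pattern [OX2H][CX4] describes a hydroxyl oxygen bound to an sp3 (X4) carbon — an aliphatic alcohol.
The molecule carries a hydroxyl group (-OH), whose atoms satisfy every constraint of the query, so the pattern matches.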